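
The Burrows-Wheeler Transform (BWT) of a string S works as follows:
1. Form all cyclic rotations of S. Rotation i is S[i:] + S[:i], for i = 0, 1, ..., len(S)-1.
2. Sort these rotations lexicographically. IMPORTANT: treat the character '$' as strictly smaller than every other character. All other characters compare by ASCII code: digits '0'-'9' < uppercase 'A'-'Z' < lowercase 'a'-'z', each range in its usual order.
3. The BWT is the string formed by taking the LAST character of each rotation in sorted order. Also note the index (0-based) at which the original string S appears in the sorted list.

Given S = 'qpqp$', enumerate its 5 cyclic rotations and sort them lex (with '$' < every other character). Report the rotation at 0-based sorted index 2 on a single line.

All 5 rotations (rotation i = S[i:]+S[:i]):
  rot[0] = qpqp$
  rot[1] = pqp$q
  rot[2] = qp$qp
  rot[3] = p$qpq
  rot[4] = $qpqp
Sorted (with $ < everything):
  sorted[0] = $qpqp
  sorted[1] = p$qpq
  sorted[2] = pqp$q
  sorted[3] = qp$qp
  sorted[4] = qpqp$
sorted[2] = pqp$q

Answer: pqp$q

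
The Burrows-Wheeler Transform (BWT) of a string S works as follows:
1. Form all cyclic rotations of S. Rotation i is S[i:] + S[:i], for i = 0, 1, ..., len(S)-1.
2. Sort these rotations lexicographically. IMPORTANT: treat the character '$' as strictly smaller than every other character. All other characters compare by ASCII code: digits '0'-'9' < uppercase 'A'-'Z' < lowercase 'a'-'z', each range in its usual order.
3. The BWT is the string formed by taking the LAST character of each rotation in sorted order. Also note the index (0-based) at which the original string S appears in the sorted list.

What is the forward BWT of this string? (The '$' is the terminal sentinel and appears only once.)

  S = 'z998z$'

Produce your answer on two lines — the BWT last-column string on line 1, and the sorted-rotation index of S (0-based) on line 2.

Answer: z99z8$
5

Derivation:
All 6 rotations (rotation i = S[i:]+S[:i]):
  rot[0] = z998z$
  rot[1] = 998z$z
  rot[2] = 98z$z9
  rot[3] = 8z$z99
  rot[4] = z$z998
  rot[5] = $z998z
Sorted (with $ < everything):
  sorted[0] = $z998z  (last char: 'z')
  sorted[1] = 8z$z99  (last char: '9')
  sorted[2] = 98z$z9  (last char: '9')
  sorted[3] = 998z$z  (last char: 'z')
  sorted[4] = z$z998  (last char: '8')
  sorted[5] = z998z$  (last char: '$')
Last column: z99z8$
Original string S is at sorted index 5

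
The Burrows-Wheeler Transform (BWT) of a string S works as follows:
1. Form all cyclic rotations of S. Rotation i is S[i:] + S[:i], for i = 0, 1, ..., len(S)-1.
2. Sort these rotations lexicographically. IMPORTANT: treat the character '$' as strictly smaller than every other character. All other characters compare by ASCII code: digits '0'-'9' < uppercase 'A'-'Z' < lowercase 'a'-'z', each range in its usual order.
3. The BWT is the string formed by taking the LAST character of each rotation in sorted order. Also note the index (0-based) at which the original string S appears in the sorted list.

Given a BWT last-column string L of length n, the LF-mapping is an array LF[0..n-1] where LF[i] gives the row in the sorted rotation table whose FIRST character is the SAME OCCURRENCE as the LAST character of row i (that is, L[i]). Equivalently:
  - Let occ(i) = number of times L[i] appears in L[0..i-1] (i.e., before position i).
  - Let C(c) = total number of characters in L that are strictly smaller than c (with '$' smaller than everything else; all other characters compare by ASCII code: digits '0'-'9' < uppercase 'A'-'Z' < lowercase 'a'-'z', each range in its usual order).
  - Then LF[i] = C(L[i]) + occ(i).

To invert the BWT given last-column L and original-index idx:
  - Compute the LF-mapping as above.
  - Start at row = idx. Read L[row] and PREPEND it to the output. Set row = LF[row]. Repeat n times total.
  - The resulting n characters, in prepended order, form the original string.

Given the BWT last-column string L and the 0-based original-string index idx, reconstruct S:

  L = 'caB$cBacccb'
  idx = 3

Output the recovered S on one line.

Answer: aBBbccccac$

Derivation:
LF mapping: 6 3 1 0 7 2 4 8 9 10 5
Walk LF starting at row 3, prepending L[row]:
  step 1: row=3, L[3]='$', prepend. Next row=LF[3]=0
  step 2: row=0, L[0]='c', prepend. Next row=LF[0]=6
  step 3: row=6, L[6]='a', prepend. Next row=LF[6]=4
  step 4: row=4, L[4]='c', prepend. Next row=LF[4]=7
  step 5: row=7, L[7]='c', prepend. Next row=LF[7]=8
  step 6: row=8, L[8]='c', prepend. Next row=LF[8]=9
  step 7: row=9, L[9]='c', prepend. Next row=LF[9]=10
  step 8: row=10, L[10]='b', prepend. Next row=LF[10]=5
  step 9: row=5, L[5]='B', prepend. Next row=LF[5]=2
  step 10: row=2, L[2]='B', prepend. Next row=LF[2]=1
  step 11: row=1, L[1]='a', prepend. Next row=LF[1]=3
Reversed output: aBBbccccac$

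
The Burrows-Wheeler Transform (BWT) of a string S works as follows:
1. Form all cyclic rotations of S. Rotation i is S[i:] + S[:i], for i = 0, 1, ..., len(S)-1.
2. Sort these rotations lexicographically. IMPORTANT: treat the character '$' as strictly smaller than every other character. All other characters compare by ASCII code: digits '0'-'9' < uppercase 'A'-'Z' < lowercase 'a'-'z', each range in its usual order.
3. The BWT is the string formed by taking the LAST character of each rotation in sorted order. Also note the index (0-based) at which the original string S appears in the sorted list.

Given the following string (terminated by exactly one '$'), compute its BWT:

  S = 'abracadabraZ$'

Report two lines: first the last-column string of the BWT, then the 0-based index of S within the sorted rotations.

All 13 rotations (rotation i = S[i:]+S[:i]):
  rot[0] = abracadabraZ$
  rot[1] = bracadabraZ$a
  rot[2] = racadabraZ$ab
  rot[3] = acadabraZ$abr
  rot[4] = cadabraZ$abra
  rot[5] = adabraZ$abrac
  rot[6] = dabraZ$abraca
  rot[7] = abraZ$abracad
  rot[8] = braZ$abracada
  rot[9] = raZ$abracadab
  rot[10] = aZ$abracadabr
  rot[11] = Z$abracadabra
  rot[12] = $abracadabraZ
Sorted (with $ < everything):
  sorted[0] = $abracadabraZ  (last char: 'Z')
  sorted[1] = Z$abracadabra  (last char: 'a')
  sorted[2] = aZ$abracadabr  (last char: 'r')
  sorted[3] = abraZ$abracad  (last char: 'd')
  sorted[4] = abracadabraZ$  (last char: '$')
  sorted[5] = acadabraZ$abr  (last char: 'r')
  sorted[6] = adabraZ$abrac  (last char: 'c')
  sorted[7] = braZ$abracada  (last char: 'a')
  sorted[8] = bracadabraZ$a  (last char: 'a')
  sorted[9] = cadabraZ$abra  (last char: 'a')
  sorted[10] = dabraZ$abraca  (last char: 'a')
  sorted[11] = raZ$abracadab  (last char: 'b')
  sorted[12] = racadabraZ$ab  (last char: 'b')
Last column: Zard$rcaaaabb
Original string S is at sorted index 4

Answer: Zard$rcaaaabb
4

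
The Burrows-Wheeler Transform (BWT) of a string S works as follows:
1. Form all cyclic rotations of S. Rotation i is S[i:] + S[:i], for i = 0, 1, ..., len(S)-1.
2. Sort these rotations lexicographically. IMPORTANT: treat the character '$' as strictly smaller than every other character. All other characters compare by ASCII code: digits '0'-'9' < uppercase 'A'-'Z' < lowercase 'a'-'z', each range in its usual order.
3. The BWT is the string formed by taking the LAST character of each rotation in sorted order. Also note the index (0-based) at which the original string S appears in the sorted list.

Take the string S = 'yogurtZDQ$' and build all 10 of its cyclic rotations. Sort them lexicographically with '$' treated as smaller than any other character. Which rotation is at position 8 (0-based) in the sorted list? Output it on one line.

Answer: urtZDQ$yog

Derivation:
All 10 rotations (rotation i = S[i:]+S[:i]):
  rot[0] = yogurtZDQ$
  rot[1] = ogurtZDQ$y
  rot[2] = gurtZDQ$yo
  rot[3] = urtZDQ$yog
  rot[4] = rtZDQ$yogu
  rot[5] = tZDQ$yogur
  rot[6] = ZDQ$yogurt
  rot[7] = DQ$yogurtZ
  rot[8] = Q$yogurtZD
  rot[9] = $yogurtZDQ
Sorted (with $ < everything):
  sorted[0] = $yogurtZDQ
  sorted[1] = DQ$yogurtZ
  sorted[2] = Q$yogurtZD
  sorted[3] = ZDQ$yogurt
  sorted[4] = gurtZDQ$yo
  sorted[5] = ogurtZDQ$y
  sorted[6] = rtZDQ$yogu
  sorted[7] = tZDQ$yogur
  sorted[8] = urtZDQ$yog
  sorted[9] = yogurtZDQ$
sorted[8] = urtZDQ$yog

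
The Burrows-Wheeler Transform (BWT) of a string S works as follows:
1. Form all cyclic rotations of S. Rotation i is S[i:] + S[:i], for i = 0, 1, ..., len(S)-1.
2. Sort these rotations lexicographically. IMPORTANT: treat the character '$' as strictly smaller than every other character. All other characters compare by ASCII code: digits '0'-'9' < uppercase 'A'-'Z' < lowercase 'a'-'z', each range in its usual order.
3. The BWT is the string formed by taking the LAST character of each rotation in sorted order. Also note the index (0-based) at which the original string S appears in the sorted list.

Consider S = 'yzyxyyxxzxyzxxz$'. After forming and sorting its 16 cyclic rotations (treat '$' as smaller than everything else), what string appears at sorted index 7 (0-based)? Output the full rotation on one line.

All 16 rotations (rotation i = S[i:]+S[:i]):
  rot[0] = yzyxyyxxzxyzxxz$
  rot[1] = zyxyyxxzxyzxxz$y
  rot[2] = yxyyxxzxyzxxz$yz
  rot[3] = xyyxxzxyzxxz$yzy
  rot[4] = yyxxzxyzxxz$yzyx
  rot[5] = yxxzxyzxxz$yzyxy
  rot[6] = xxzxyzxxz$yzyxyy
  rot[7] = xzxyzxxz$yzyxyyx
  rot[8] = zxyzxxz$yzyxyyxx
  rot[9] = xyzxxz$yzyxyyxxz
  rot[10] = yzxxz$yzyxyyxxzx
  rot[11] = zxxz$yzyxyyxxzxy
  rot[12] = xxz$yzyxyyxxzxyz
  rot[13] = xz$yzyxyyxxzxyzx
  rot[14] = z$yzyxyyxxzxyzxx
  rot[15] = $yzyxyyxxzxyzxxz
Sorted (with $ < everything):
  sorted[0] = $yzyxyyxxzxyzxxz
  sorted[1] = xxz$yzyxyyxxzxyz
  sorted[2] = xxzxyzxxz$yzyxyy
  sorted[3] = xyyxxzxyzxxz$yzy
  sorted[4] = xyzxxz$yzyxyyxxz
  sorted[5] = xz$yzyxyyxxzxyzx
  sorted[6] = xzxyzxxz$yzyxyyx
  sorted[7] = yxxzxyzxxz$yzyxy
  sorted[8] = yxyyxxzxyzxxz$yz
  sorted[9] = yyxxzxyzxxz$yzyx
  sorted[10] = yzxxz$yzyxyyxxzx
  sorted[11] = yzyxyyxxzxyzxxz$
  sorted[12] = z$yzyxyyxxzxyzxx
  sorted[13] = zxxz$yzyxyyxxzxy
  sorted[14] = zxyzxxz$yzyxyyxx
  sorted[15] = zyxyyxxzxyzxxz$y
sorted[7] = yxxzxyzxxz$yzyxy

Answer: yxxzxyzxxz$yzyxy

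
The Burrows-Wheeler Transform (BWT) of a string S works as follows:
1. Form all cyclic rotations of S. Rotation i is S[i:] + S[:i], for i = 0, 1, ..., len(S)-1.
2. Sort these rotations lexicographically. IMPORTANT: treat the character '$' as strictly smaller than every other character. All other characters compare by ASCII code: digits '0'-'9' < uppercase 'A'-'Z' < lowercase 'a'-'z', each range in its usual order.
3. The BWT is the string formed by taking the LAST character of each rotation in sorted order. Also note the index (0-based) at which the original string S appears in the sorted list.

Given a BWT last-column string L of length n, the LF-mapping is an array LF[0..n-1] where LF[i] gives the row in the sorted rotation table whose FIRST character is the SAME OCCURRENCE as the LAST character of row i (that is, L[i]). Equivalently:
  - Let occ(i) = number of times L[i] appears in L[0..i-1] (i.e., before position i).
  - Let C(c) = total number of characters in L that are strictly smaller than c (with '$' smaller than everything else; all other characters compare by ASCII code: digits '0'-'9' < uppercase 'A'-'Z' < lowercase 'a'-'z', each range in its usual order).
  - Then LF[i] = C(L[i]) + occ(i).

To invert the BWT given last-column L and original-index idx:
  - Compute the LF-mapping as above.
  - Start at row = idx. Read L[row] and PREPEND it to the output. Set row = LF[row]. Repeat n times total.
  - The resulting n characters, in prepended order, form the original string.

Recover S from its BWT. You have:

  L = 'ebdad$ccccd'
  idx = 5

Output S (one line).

LF mapping: 10 2 7 1 8 0 3 4 5 6 9
Walk LF starting at row 5, prepending L[row]:
  step 1: row=5, L[5]='$', prepend. Next row=LF[5]=0
  step 2: row=0, L[0]='e', prepend. Next row=LF[0]=10
  step 3: row=10, L[10]='d', prepend. Next row=LF[10]=9
  step 4: row=9, L[9]='c', prepend. Next row=LF[9]=6
  step 5: row=6, L[6]='c', prepend. Next row=LF[6]=3
  step 6: row=3, L[3]='a', prepend. Next row=LF[3]=1
  step 7: row=1, L[1]='b', prepend. Next row=LF[1]=2
  step 8: row=2, L[2]='d', prepend. Next row=LF[2]=7
  step 9: row=7, L[7]='c', prepend. Next row=LF[7]=4
  step 10: row=4, L[4]='d', prepend. Next row=LF[4]=8
  step 11: row=8, L[8]='c', prepend. Next row=LF[8]=5
Reversed output: cdcdbaccde$

Answer: cdcdbaccde$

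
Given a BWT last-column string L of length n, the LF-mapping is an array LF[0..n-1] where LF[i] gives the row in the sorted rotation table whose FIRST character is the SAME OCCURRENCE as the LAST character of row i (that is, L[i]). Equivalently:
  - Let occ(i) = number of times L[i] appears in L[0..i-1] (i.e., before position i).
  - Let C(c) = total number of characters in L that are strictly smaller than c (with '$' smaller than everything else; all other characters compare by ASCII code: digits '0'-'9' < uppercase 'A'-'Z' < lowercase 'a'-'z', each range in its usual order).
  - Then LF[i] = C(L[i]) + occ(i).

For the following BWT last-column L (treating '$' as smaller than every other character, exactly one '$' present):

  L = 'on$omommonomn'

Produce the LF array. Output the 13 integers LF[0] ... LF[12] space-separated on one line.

Answer: 8 5 0 9 1 10 2 3 11 6 12 4 7

Derivation:
Char counts: '$':1, 'm':4, 'n':3, 'o':5
C (first-col start): C('$')=0, C('m')=1, C('n')=5, C('o')=8
L[0]='o': occ=0, LF[0]=C('o')+0=8+0=8
L[1]='n': occ=0, LF[1]=C('n')+0=5+0=5
L[2]='$': occ=0, LF[2]=C('$')+0=0+0=0
L[3]='o': occ=1, LF[3]=C('o')+1=8+1=9
L[4]='m': occ=0, LF[4]=C('m')+0=1+0=1
L[5]='o': occ=2, LF[5]=C('o')+2=8+2=10
L[6]='m': occ=1, LF[6]=C('m')+1=1+1=2
L[7]='m': occ=2, LF[7]=C('m')+2=1+2=3
L[8]='o': occ=3, LF[8]=C('o')+3=8+3=11
L[9]='n': occ=1, LF[9]=C('n')+1=5+1=6
L[10]='o': occ=4, LF[10]=C('o')+4=8+4=12
L[11]='m': occ=3, LF[11]=C('m')+3=1+3=4
L[12]='n': occ=2, LF[12]=C('n')+2=5+2=7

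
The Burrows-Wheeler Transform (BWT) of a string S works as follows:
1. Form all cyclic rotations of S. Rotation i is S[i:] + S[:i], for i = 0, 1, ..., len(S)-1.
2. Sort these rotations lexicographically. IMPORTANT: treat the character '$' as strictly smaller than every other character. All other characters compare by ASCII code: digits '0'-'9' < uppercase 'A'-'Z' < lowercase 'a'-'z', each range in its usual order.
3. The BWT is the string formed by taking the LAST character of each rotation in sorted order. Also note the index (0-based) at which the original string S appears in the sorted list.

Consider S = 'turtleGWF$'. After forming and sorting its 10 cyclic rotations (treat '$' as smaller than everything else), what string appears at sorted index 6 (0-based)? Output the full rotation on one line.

Answer: rtleGWF$tu

Derivation:
All 10 rotations (rotation i = S[i:]+S[:i]):
  rot[0] = turtleGWF$
  rot[1] = urtleGWF$t
  rot[2] = rtleGWF$tu
  rot[3] = tleGWF$tur
  rot[4] = leGWF$turt
  rot[5] = eGWF$turtl
  rot[6] = GWF$turtle
  rot[7] = WF$turtleG
  rot[8] = F$turtleGW
  rot[9] = $turtleGWF
Sorted (with $ < everything):
  sorted[0] = $turtleGWF
  sorted[1] = F$turtleGW
  sorted[2] = GWF$turtle
  sorted[3] = WF$turtleG
  sorted[4] = eGWF$turtl
  sorted[5] = leGWF$turt
  sorted[6] = rtleGWF$tu
  sorted[7] = tleGWF$tur
  sorted[8] = turtleGWF$
  sorted[9] = urtleGWF$t
sorted[6] = rtleGWF$tu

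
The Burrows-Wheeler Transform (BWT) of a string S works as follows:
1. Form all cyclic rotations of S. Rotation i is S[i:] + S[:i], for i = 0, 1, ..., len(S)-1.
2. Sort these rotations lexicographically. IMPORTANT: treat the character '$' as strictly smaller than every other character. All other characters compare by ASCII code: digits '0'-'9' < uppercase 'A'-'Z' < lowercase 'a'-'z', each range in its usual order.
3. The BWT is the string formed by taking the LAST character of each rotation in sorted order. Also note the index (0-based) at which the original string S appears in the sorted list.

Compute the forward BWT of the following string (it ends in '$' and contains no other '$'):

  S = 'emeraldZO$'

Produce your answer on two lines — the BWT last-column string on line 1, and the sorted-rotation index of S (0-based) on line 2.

All 10 rotations (rotation i = S[i:]+S[:i]):
  rot[0] = emeraldZO$
  rot[1] = meraldZO$e
  rot[2] = eraldZO$em
  rot[3] = raldZO$eme
  rot[4] = aldZO$emer
  rot[5] = ldZO$emera
  rot[6] = dZO$emeral
  rot[7] = ZO$emerald
  rot[8] = O$emeraldZ
  rot[9] = $emeraldZO
Sorted (with $ < everything):
  sorted[0] = $emeraldZO  (last char: 'O')
  sorted[1] = O$emeraldZ  (last char: 'Z')
  sorted[2] = ZO$emerald  (last char: 'd')
  sorted[3] = aldZO$emer  (last char: 'r')
  sorted[4] = dZO$emeral  (last char: 'l')
  sorted[5] = emeraldZO$  (last char: '$')
  sorted[6] = eraldZO$em  (last char: 'm')
  sorted[7] = ldZO$emera  (last char: 'a')
  sorted[8] = meraldZO$e  (last char: 'e')
  sorted[9] = raldZO$eme  (last char: 'e')
Last column: OZdrl$maee
Original string S is at sorted index 5

Answer: OZdrl$maee
5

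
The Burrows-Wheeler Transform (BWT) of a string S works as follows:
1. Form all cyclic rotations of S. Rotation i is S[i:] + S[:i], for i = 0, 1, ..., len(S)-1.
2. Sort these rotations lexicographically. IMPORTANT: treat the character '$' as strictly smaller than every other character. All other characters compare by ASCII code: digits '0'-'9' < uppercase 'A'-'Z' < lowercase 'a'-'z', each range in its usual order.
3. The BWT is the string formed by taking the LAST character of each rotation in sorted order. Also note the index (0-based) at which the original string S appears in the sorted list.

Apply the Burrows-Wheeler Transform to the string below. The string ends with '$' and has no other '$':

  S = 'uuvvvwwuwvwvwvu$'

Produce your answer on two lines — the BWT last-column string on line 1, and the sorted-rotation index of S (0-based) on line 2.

Answer: uv$uwwuvwwvwvvuv
2

Derivation:
All 16 rotations (rotation i = S[i:]+S[:i]):
  rot[0] = uuvvvwwuwvwvwvu$
  rot[1] = uvvvwwuwvwvwvu$u
  rot[2] = vvvwwuwvwvwvu$uu
  rot[3] = vvwwuwvwvwvu$uuv
  rot[4] = vwwuwvwvwvu$uuvv
  rot[5] = wwuwvwvwvu$uuvvv
  rot[6] = wuwvwvwvu$uuvvvw
  rot[7] = uwvwvwvu$uuvvvww
  rot[8] = wvwvwvu$uuvvvwwu
  rot[9] = vwvwvu$uuvvvwwuw
  rot[10] = wvwvu$uuvvvwwuwv
  rot[11] = vwvu$uuvvvwwuwvw
  rot[12] = wvu$uuvvvwwuwvwv
  rot[13] = vu$uuvvvwwuwvwvw
  rot[14] = u$uuvvvwwuwvwvwv
  rot[15] = $uuvvvwwuwvwvwvu
Sorted (with $ < everything):
  sorted[0] = $uuvvvwwuwvwvwvu  (last char: 'u')
  sorted[1] = u$uuvvvwwuwvwvwv  (last char: 'v')
  sorted[2] = uuvvvwwuwvwvwvu$  (last char: '$')
  sorted[3] = uvvvwwuwvwvwvu$u  (last char: 'u')
  sorted[4] = uwvwvwvu$uuvvvww  (last char: 'w')
  sorted[5] = vu$uuvvvwwuwvwvw  (last char: 'w')
  sorted[6] = vvvwwuwvwvwvu$uu  (last char: 'u')
  sorted[7] = vvwwuwvwvwvu$uuv  (last char: 'v')
  sorted[8] = vwvu$uuvvvwwuwvw  (last char: 'w')
  sorted[9] = vwvwvu$uuvvvwwuw  (last char: 'w')
  sorted[10] = vwwuwvwvwvu$uuvv  (last char: 'v')
  sorted[11] = wuwvwvwvu$uuvvvw  (last char: 'w')
  sorted[12] = wvu$uuvvvwwuwvwv  (last char: 'v')
  sorted[13] = wvwvu$uuvvvwwuwv  (last char: 'v')
  sorted[14] = wvwvwvu$uuvvvwwu  (last char: 'u')
  sorted[15] = wwuwvwvwvu$uuvvv  (last char: 'v')
Last column: uv$uwwuvwwvwvvuv
Original string S is at sorted index 2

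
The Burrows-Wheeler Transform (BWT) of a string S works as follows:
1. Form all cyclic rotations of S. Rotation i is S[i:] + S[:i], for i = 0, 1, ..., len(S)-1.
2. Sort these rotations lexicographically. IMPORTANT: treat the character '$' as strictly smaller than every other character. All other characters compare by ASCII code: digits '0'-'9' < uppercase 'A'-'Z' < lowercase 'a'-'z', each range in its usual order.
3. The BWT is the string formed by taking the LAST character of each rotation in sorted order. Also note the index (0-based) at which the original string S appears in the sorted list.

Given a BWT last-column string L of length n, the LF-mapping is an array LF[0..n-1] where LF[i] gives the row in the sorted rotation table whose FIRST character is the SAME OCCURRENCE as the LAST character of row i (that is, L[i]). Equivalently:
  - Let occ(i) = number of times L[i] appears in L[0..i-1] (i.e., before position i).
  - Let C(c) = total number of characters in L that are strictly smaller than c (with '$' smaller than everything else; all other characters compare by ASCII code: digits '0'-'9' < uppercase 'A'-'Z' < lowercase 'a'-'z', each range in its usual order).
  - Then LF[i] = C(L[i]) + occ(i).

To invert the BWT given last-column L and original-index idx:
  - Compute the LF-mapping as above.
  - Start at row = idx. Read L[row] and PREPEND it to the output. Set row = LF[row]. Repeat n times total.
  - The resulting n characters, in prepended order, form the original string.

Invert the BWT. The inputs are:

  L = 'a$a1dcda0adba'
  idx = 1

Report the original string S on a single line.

Answer: 0bdacaadda1a$

Derivation:
LF mapping: 3 0 4 2 10 9 11 5 1 6 12 8 7
Walk LF starting at row 1, prepending L[row]:
  step 1: row=1, L[1]='$', prepend. Next row=LF[1]=0
  step 2: row=0, L[0]='a', prepend. Next row=LF[0]=3
  step 3: row=3, L[3]='1', prepend. Next row=LF[3]=2
  step 4: row=2, L[2]='a', prepend. Next row=LF[2]=4
  step 5: row=4, L[4]='d', prepend. Next row=LF[4]=10
  step 6: row=10, L[10]='d', prepend. Next row=LF[10]=12
  step 7: row=12, L[12]='a', prepend. Next row=LF[12]=7
  step 8: row=7, L[7]='a', prepend. Next row=LF[7]=5
  step 9: row=5, L[5]='c', prepend. Next row=LF[5]=9
  step 10: row=9, L[9]='a', prepend. Next row=LF[9]=6
  step 11: row=6, L[6]='d', prepend. Next row=LF[6]=11
  step 12: row=11, L[11]='b', prepend. Next row=LF[11]=8
  step 13: row=8, L[8]='0', prepend. Next row=LF[8]=1
Reversed output: 0bdacaadda1a$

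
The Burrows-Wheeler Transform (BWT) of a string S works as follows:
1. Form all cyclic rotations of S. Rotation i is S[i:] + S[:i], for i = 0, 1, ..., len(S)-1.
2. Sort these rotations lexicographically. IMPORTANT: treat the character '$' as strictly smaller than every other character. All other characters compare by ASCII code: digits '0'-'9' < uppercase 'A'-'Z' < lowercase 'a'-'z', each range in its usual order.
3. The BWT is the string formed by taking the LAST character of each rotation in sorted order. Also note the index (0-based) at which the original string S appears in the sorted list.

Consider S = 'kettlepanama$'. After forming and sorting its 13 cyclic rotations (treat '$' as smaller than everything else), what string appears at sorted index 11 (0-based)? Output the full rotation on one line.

All 13 rotations (rotation i = S[i:]+S[:i]):
  rot[0] = kettlepanama$
  rot[1] = ettlepanama$k
  rot[2] = ttlepanama$ke
  rot[3] = tlepanama$ket
  rot[4] = lepanama$kett
  rot[5] = epanama$kettl
  rot[6] = panama$kettle
  rot[7] = anama$kettlep
  rot[8] = nama$kettlepa
  rot[9] = ama$kettlepan
  rot[10] = ma$kettlepana
  rot[11] = a$kettlepanam
  rot[12] = $kettlepanama
Sorted (with $ < everything):
  sorted[0] = $kettlepanama
  sorted[1] = a$kettlepanam
  sorted[2] = ama$kettlepan
  sorted[3] = anama$kettlep
  sorted[4] = epanama$kettl
  sorted[5] = ettlepanama$k
  sorted[6] = kettlepanama$
  sorted[7] = lepanama$kett
  sorted[8] = ma$kettlepana
  sorted[9] = nama$kettlepa
  sorted[10] = panama$kettle
  sorted[11] = tlepanama$ket
  sorted[12] = ttlepanama$ke
sorted[11] = tlepanama$ket

Answer: tlepanama$ket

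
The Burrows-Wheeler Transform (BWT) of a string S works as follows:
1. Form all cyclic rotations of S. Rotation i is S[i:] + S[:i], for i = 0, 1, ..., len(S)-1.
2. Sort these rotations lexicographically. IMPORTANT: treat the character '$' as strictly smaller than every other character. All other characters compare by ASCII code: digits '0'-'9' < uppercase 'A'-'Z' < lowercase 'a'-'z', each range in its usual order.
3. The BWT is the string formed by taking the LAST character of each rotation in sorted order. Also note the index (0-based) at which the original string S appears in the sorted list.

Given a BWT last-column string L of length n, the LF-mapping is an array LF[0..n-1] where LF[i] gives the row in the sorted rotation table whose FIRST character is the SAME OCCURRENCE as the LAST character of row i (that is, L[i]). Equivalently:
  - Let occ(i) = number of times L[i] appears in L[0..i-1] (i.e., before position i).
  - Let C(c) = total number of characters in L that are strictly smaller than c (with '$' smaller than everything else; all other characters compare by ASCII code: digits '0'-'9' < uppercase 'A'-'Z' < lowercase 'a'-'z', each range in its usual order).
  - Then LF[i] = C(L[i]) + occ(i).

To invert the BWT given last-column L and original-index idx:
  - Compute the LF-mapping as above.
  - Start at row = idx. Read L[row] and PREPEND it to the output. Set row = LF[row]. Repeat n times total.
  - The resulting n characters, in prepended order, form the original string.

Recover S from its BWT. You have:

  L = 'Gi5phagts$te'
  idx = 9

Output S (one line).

LF mapping: 2 7 1 8 6 3 5 10 9 0 11 4
Walk LF starting at row 9, prepending L[row]:
  step 1: row=9, L[9]='$', prepend. Next row=LF[9]=0
  step 2: row=0, L[0]='G', prepend. Next row=LF[0]=2
  step 3: row=2, L[2]='5', prepend. Next row=LF[2]=1
  step 4: row=1, L[1]='i', prepend. Next row=LF[1]=7
  step 5: row=7, L[7]='t', prepend. Next row=LF[7]=10
  step 6: row=10, L[10]='t', prepend. Next row=LF[10]=11
  step 7: row=11, L[11]='e', prepend. Next row=LF[11]=4
  step 8: row=4, L[4]='h', prepend. Next row=LF[4]=6
  step 9: row=6, L[6]='g', prepend. Next row=LF[6]=5
  step 10: row=5, L[5]='a', prepend. Next row=LF[5]=3
  step 11: row=3, L[3]='p', prepend. Next row=LF[3]=8
  step 12: row=8, L[8]='s', prepend. Next row=LF[8]=9
Reversed output: spaghetti5G$

Answer: spaghetti5G$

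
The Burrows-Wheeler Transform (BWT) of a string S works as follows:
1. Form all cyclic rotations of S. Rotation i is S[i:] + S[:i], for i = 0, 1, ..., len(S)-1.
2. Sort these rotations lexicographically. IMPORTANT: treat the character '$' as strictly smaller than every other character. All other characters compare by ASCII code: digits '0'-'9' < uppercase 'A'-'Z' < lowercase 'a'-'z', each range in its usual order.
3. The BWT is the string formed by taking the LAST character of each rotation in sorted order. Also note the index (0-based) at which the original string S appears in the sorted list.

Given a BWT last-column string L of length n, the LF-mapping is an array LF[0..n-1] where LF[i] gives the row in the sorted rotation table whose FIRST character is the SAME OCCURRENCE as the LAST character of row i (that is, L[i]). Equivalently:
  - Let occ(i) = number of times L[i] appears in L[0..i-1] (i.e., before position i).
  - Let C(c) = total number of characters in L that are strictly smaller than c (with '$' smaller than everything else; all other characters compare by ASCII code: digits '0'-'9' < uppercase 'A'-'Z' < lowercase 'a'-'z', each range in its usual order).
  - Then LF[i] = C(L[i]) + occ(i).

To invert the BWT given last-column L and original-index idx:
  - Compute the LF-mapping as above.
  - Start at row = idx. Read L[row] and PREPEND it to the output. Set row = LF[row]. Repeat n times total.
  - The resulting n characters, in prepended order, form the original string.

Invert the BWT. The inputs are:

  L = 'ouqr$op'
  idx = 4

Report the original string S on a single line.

Answer: qorpuo$

Derivation:
LF mapping: 1 6 4 5 0 2 3
Walk LF starting at row 4, prepending L[row]:
  step 1: row=4, L[4]='$', prepend. Next row=LF[4]=0
  step 2: row=0, L[0]='o', prepend. Next row=LF[0]=1
  step 3: row=1, L[1]='u', prepend. Next row=LF[1]=6
  step 4: row=6, L[6]='p', prepend. Next row=LF[6]=3
  step 5: row=3, L[3]='r', prepend. Next row=LF[3]=5
  step 6: row=5, L[5]='o', prepend. Next row=LF[5]=2
  step 7: row=2, L[2]='q', prepend. Next row=LF[2]=4
Reversed output: qorpuo$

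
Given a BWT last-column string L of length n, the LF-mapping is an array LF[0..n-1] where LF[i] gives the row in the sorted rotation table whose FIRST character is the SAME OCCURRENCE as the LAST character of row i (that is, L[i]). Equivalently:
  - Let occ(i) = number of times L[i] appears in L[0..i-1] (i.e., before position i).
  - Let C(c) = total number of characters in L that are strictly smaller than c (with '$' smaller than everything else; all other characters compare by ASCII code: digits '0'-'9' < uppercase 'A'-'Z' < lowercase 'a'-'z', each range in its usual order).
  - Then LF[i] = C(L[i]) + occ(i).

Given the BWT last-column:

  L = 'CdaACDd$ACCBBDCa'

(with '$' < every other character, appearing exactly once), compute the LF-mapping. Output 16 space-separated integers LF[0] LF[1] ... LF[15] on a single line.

Char counts: '$':1, 'A':2, 'B':2, 'C':5, 'D':2, 'a':2, 'd':2
C (first-col start): C('$')=0, C('A')=1, C('B')=3, C('C')=5, C('D')=10, C('a')=12, C('d')=14
L[0]='C': occ=0, LF[0]=C('C')+0=5+0=5
L[1]='d': occ=0, LF[1]=C('d')+0=14+0=14
L[2]='a': occ=0, LF[2]=C('a')+0=12+0=12
L[3]='A': occ=0, LF[3]=C('A')+0=1+0=1
L[4]='C': occ=1, LF[4]=C('C')+1=5+1=6
L[5]='D': occ=0, LF[5]=C('D')+0=10+0=10
L[6]='d': occ=1, LF[6]=C('d')+1=14+1=15
L[7]='$': occ=0, LF[7]=C('$')+0=0+0=0
L[8]='A': occ=1, LF[8]=C('A')+1=1+1=2
L[9]='C': occ=2, LF[9]=C('C')+2=5+2=7
L[10]='C': occ=3, LF[10]=C('C')+3=5+3=8
L[11]='B': occ=0, LF[11]=C('B')+0=3+0=3
L[12]='B': occ=1, LF[12]=C('B')+1=3+1=4
L[13]='D': occ=1, LF[13]=C('D')+1=10+1=11
L[14]='C': occ=4, LF[14]=C('C')+4=5+4=9
L[15]='a': occ=1, LF[15]=C('a')+1=12+1=13

Answer: 5 14 12 1 6 10 15 0 2 7 8 3 4 11 9 13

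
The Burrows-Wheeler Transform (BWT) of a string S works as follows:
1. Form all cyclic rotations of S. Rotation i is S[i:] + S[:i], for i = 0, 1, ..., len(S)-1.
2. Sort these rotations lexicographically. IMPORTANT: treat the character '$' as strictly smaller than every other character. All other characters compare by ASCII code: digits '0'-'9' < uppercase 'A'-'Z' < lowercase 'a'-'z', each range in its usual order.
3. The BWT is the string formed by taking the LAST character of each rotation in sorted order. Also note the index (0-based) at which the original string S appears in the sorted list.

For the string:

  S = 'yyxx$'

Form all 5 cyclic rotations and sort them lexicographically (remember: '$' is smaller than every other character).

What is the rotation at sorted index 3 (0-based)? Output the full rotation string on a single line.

Answer: yxx$y

Derivation:
All 5 rotations (rotation i = S[i:]+S[:i]):
  rot[0] = yyxx$
  rot[1] = yxx$y
  rot[2] = xx$yy
  rot[3] = x$yyx
  rot[4] = $yyxx
Sorted (with $ < everything):
  sorted[0] = $yyxx
  sorted[1] = x$yyx
  sorted[2] = xx$yy
  sorted[3] = yxx$y
  sorted[4] = yyxx$
sorted[3] = yxx$y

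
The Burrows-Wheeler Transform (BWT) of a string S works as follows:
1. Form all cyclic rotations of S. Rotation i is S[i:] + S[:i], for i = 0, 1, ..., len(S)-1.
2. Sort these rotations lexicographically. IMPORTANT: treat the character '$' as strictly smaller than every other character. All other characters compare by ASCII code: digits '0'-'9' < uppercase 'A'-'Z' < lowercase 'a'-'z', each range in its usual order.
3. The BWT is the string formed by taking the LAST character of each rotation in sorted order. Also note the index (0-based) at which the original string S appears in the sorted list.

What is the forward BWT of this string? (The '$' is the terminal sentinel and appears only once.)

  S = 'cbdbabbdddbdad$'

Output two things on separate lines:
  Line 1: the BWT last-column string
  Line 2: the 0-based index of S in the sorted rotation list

Answer: dbddadcb$abbddb
8

Derivation:
All 15 rotations (rotation i = S[i:]+S[:i]):
  rot[0] = cbdbabbdddbdad$
  rot[1] = bdbabbdddbdad$c
  rot[2] = dbabbdddbdad$cb
  rot[3] = babbdddbdad$cbd
  rot[4] = abbdddbdad$cbdb
  rot[5] = bbdddbdad$cbdba
  rot[6] = bdddbdad$cbdbab
  rot[7] = dddbdad$cbdbabb
  rot[8] = ddbdad$cbdbabbd
  rot[9] = dbdad$cbdbabbdd
  rot[10] = bdad$cbdbabbddd
  rot[11] = dad$cbdbabbdddb
  rot[12] = ad$cbdbabbdddbd
  rot[13] = d$cbdbabbdddbda
  rot[14] = $cbdbabbdddbdad
Sorted (with $ < everything):
  sorted[0] = $cbdbabbdddbdad  (last char: 'd')
  sorted[1] = abbdddbdad$cbdb  (last char: 'b')
  sorted[2] = ad$cbdbabbdddbd  (last char: 'd')
  sorted[3] = babbdddbdad$cbd  (last char: 'd')
  sorted[4] = bbdddbdad$cbdba  (last char: 'a')
  sorted[5] = bdad$cbdbabbddd  (last char: 'd')
  sorted[6] = bdbabbdddbdad$c  (last char: 'c')
  sorted[7] = bdddbdad$cbdbab  (last char: 'b')
  sorted[8] = cbdbabbdddbdad$  (last char: '$')
  sorted[9] = d$cbdbabbdddbda  (last char: 'a')
  sorted[10] = dad$cbdbabbdddb  (last char: 'b')
  sorted[11] = dbabbdddbdad$cb  (last char: 'b')
  sorted[12] = dbdad$cbdbabbdd  (last char: 'd')
  sorted[13] = ddbdad$cbdbabbd  (last char: 'd')
  sorted[14] = dddbdad$cbdbabb  (last char: 'b')
Last column: dbddadcb$abbddb
Original string S is at sorted index 8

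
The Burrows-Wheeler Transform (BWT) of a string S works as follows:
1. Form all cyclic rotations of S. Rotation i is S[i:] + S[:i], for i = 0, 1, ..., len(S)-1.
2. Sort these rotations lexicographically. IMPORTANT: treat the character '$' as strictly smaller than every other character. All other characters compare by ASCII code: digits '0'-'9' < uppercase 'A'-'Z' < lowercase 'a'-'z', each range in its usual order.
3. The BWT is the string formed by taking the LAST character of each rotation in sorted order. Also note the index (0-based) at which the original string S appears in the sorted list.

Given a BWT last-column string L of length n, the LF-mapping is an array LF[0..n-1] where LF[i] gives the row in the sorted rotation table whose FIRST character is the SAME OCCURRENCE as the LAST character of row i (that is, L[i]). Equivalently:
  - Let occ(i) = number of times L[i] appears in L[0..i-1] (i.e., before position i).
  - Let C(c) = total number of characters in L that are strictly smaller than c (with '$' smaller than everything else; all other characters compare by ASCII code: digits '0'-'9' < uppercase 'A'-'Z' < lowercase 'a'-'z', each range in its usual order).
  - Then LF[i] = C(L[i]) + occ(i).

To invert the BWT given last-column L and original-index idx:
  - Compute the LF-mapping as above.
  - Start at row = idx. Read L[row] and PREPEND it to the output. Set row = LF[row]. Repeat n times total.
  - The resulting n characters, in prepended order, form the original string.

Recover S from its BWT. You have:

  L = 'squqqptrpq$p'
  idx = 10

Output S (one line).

LF mapping: 9 4 11 5 6 1 10 8 2 7 0 3
Walk LF starting at row 10, prepending L[row]:
  step 1: row=10, L[10]='$', prepend. Next row=LF[10]=0
  step 2: row=0, L[0]='s', prepend. Next row=LF[0]=9
  step 3: row=9, L[9]='q', prepend. Next row=LF[9]=7
  step 4: row=7, L[7]='r', prepend. Next row=LF[7]=8
  step 5: row=8, L[8]='p', prepend. Next row=LF[8]=2
  step 6: row=2, L[2]='u', prepend. Next row=LF[2]=11
  step 7: row=11, L[11]='p', prepend. Next row=LF[11]=3
  step 8: row=3, L[3]='q', prepend. Next row=LF[3]=5
  step 9: row=5, L[5]='p', prepend. Next row=LF[5]=1
  step 10: row=1, L[1]='q', prepend. Next row=LF[1]=4
  step 11: row=4, L[4]='q', prepend. Next row=LF[4]=6
  step 12: row=6, L[6]='t', prepend. Next row=LF[6]=10
Reversed output: tqqpqpuprqs$

Answer: tqqpqpuprqs$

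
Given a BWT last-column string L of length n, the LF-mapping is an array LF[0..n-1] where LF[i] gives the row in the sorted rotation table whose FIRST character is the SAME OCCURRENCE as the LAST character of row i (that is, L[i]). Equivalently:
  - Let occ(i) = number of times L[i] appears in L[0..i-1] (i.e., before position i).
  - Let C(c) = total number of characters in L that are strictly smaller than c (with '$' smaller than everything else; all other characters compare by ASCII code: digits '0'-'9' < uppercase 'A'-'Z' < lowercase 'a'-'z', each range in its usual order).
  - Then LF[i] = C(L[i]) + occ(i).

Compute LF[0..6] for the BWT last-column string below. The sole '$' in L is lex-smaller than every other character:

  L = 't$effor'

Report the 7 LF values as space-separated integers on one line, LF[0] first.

Char counts: '$':1, 'e':1, 'f':2, 'o':1, 'r':1, 't':1
C (first-col start): C('$')=0, C('e')=1, C('f')=2, C('o')=4, C('r')=5, C('t')=6
L[0]='t': occ=0, LF[0]=C('t')+0=6+0=6
L[1]='$': occ=0, LF[1]=C('$')+0=0+0=0
L[2]='e': occ=0, LF[2]=C('e')+0=1+0=1
L[3]='f': occ=0, LF[3]=C('f')+0=2+0=2
L[4]='f': occ=1, LF[4]=C('f')+1=2+1=3
L[5]='o': occ=0, LF[5]=C('o')+0=4+0=4
L[6]='r': occ=0, LF[6]=C('r')+0=5+0=5

Answer: 6 0 1 2 3 4 5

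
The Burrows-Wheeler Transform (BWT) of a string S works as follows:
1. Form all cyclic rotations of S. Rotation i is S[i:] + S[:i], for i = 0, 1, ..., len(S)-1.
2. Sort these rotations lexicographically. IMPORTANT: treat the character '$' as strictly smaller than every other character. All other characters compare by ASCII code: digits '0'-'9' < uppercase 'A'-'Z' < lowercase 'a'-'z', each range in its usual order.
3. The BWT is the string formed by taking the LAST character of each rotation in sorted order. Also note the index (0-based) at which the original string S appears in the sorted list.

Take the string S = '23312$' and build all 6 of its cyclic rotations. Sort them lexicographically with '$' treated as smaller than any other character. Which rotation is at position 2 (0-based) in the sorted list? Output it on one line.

Answer: 2$2331

Derivation:
All 6 rotations (rotation i = S[i:]+S[:i]):
  rot[0] = 23312$
  rot[1] = 3312$2
  rot[2] = 312$23
  rot[3] = 12$233
  rot[4] = 2$2331
  rot[5] = $23312
Sorted (with $ < everything):
  sorted[0] = $23312
  sorted[1] = 12$233
  sorted[2] = 2$2331
  sorted[3] = 23312$
  sorted[4] = 312$23
  sorted[5] = 3312$2
sorted[2] = 2$2331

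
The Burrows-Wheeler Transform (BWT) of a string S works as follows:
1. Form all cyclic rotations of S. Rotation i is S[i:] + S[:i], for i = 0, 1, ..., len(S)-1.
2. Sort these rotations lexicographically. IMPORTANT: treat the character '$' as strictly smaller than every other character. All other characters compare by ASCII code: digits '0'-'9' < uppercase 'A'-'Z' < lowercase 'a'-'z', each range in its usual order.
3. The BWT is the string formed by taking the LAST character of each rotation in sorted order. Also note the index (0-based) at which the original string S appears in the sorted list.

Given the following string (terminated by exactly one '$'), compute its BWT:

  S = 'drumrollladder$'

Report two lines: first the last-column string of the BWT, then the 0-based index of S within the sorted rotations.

All 15 rotations (rotation i = S[i:]+S[:i]):
  rot[0] = drumrollladder$
  rot[1] = rumrollladder$d
  rot[2] = umrollladder$dr
  rot[3] = mrollladder$dru
  rot[4] = rollladder$drum
  rot[5] = ollladder$drumr
  rot[6] = llladder$drumro
  rot[7] = lladder$drumrol
  rot[8] = ladder$drumroll
  rot[9] = adder$drumrolll
  rot[10] = dder$drumrollla
  rot[11] = der$drumrolllad
  rot[12] = er$drumrollladd
  rot[13] = r$drumrollladde
  rot[14] = $drumrollladder
Sorted (with $ < everything):
  sorted[0] = $drumrollladder  (last char: 'r')
  sorted[1] = adder$drumrolll  (last char: 'l')
  sorted[2] = dder$drumrollla  (last char: 'a')
  sorted[3] = der$drumrolllad  (last char: 'd')
  sorted[4] = drumrollladder$  (last char: '$')
  sorted[5] = er$drumrollladd  (last char: 'd')
  sorted[6] = ladder$drumroll  (last char: 'l')
  sorted[7] = lladder$drumrol  (last char: 'l')
  sorted[8] = llladder$drumro  (last char: 'o')
  sorted[9] = mrollladder$dru  (last char: 'u')
  sorted[10] = ollladder$drumr  (last char: 'r')
  sorted[11] = r$drumrollladde  (last char: 'e')
  sorted[12] = rollladder$drum  (last char: 'm')
  sorted[13] = rumrollladder$d  (last char: 'd')
  sorted[14] = umrollladder$dr  (last char: 'r')
Last column: rlad$dllouremdr
Original string S is at sorted index 4

Answer: rlad$dllouremdr
4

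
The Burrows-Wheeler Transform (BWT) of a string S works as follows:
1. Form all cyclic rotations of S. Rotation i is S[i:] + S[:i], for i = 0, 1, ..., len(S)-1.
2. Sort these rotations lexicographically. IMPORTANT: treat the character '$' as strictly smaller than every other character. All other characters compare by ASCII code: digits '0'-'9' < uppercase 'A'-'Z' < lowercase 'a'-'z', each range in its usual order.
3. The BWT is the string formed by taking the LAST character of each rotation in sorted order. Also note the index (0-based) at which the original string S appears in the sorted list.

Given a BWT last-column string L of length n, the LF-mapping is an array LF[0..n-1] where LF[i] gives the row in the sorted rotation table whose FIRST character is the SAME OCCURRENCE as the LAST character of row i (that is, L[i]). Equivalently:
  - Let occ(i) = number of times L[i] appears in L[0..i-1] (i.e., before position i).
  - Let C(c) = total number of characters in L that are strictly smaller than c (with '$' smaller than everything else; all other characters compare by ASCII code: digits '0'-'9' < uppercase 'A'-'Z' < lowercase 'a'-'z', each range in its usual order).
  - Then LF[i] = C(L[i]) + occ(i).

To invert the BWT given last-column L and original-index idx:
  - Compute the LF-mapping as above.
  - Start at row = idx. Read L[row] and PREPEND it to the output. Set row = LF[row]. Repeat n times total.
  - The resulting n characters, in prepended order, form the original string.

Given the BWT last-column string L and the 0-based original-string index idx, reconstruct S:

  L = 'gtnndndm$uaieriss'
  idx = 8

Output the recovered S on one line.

LF mapping: 5 15 9 10 2 11 3 8 0 16 1 6 4 12 7 13 14
Walk LF starting at row 8, prepending L[row]:
  step 1: row=8, L[8]='$', prepend. Next row=LF[8]=0
  step 2: row=0, L[0]='g', prepend. Next row=LF[0]=5
  step 3: row=5, L[5]='n', prepend. Next row=LF[5]=11
  step 4: row=11, L[11]='i', prepend. Next row=LF[11]=6
  step 5: row=6, L[6]='d', prepend. Next row=LF[6]=3
  step 6: row=3, L[3]='n', prepend. Next row=LF[3]=10
  step 7: row=10, L[10]='a', prepend. Next row=LF[10]=1
  step 8: row=1, L[1]='t', prepend. Next row=LF[1]=15
  step 9: row=15, L[15]='s', prepend. Next row=LF[15]=13
  step 10: row=13, L[13]='r', prepend. Next row=LF[13]=12
  step 11: row=12, L[12]='e', prepend. Next row=LF[12]=4
  step 12: row=4, L[4]='d', prepend. Next row=LF[4]=2
  step 13: row=2, L[2]='n', prepend. Next row=LF[2]=9
  step 14: row=9, L[9]='u', prepend. Next row=LF[9]=16
  step 15: row=16, L[16]='s', prepend. Next row=LF[16]=14
  step 16: row=14, L[14]='i', prepend. Next row=LF[14]=7
  step 17: row=7, L[7]='m', prepend. Next row=LF[7]=8
Reversed output: misunderstanding$

Answer: misunderstanding$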